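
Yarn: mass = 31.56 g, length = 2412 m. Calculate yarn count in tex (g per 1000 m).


Formula: Tex = (mass_g / length_m) * 1000
Substituting: Tex = (31.56 / 2412) * 1000
Intermediate: 31.56 / 2412 = 0.01308458 g/m
Tex = 0.01308458 * 1000 = 13.08 tex

13.08 tex


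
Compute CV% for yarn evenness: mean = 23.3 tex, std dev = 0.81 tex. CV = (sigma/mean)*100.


Formula: CV% = (standard deviation / mean) * 100
Step 1: Ratio = 0.81 / 23.3 = 0.034764
Step 2: CV% = 0.034764 * 100 = 3.4764% ≈ 3.5%

3.5%


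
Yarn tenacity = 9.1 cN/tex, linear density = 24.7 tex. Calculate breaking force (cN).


Formula: Breaking force = Tenacity * Linear density
F = 9.1 cN/tex * 24.7 tex
F = 224.77 cN

224.77 cN


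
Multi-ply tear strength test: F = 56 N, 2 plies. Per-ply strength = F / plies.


Formula: Per-ply strength = Total force / Number of plies
Per-ply = 56 N / 2
Per-ply = 28 N

28 N


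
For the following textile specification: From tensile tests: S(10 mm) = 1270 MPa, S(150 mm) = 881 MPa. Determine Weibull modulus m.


Formula: m = ln(L1/L2) / ln(S2/S1)
Step 1: ln(L1/L2) = ln(10/150) = -2.70805
Step 2: S2/S1 = 881/1270 = 0.6937
Step 3: ln(S2/S1) = ln(0.6937) = -0.36572
Step 4: m = -2.70805 / -0.36572 = 7.40

7.40 (Weibull m)


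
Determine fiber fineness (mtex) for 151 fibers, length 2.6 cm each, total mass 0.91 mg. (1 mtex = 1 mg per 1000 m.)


Formula: fineness (mtex) = mass (mg) / total length (km) = (mass_mg / total_length_m) * 1000
Step 1: Convert fiber length: 2.6 cm = 0.026 m
Step 2: Total fiber length = 151 * 0.026 = 3.926 m
Step 3: Linear density = 0.91 mg / 3.926 m = 0.2318 mg/m
Step 4: fineness = 0.2318 * 1000 = 231.8 mtex

231.8 mtex


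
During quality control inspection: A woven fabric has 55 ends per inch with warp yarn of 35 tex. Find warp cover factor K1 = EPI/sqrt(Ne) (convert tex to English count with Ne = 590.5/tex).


Formula: K1 = EPI / sqrt(Ne), with Ne = 590.5 / tex_warp
Step 1: Ne = 590.5 / 35 = 16.871
Step 2: sqrt(Ne) = sqrt(16.871) = 4.1074
Step 3: K1 = 55 / 4.1074 = 13.4

13.4


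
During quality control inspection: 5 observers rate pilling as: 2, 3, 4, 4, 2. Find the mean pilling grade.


Formula: Mean = sum / count
Sum = 2 + 3 + 4 + 4 + 2 = 15
Mean = 15 / 5 = 3.0

3.0


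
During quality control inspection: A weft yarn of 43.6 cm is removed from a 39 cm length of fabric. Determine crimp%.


Formula: Crimp% = ((L_yarn - L_fabric) / L_fabric) * 100
Step 1: Extension = 43.6 - 39 = 4.6 cm
Step 2: Crimp% = (4.6 / 39) * 100
Step 3: Crimp% = 0.117949 * 100 = 11.7949% ≈ 11.8%

11.8%


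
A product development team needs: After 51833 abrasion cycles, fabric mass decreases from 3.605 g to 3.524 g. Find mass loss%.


Formula: Mass loss% = ((m_before - m_after) / m_before) * 100
Step 1: Mass loss = 3.605 - 3.524 = 0.081 g
Step 2: Ratio = 0.081 / 3.605 = 0.0224688
Step 3: Mass loss% = 0.0224688 * 100 = 2.24688% ≈ 2.25%

2.25%


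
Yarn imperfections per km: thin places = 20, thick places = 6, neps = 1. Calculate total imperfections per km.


Formula: Total = thin places + thick places + neps
Total = 20 + 6 + 1
Total = 27 imperfections/km

27 imperfections/km


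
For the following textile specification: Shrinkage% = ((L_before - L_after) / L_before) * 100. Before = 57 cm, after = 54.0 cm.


Formula: Shrinkage% = ((L_before - L_after) / L_before) * 100
Step 1: Shrinkage = 57 - 54.0 = 3.0 cm
Step 2: Shrinkage% = (3.0 / 57) * 100
Step 3: Shrinkage% = 0.052632 * 100 = 5.2632% ≈ 5.3%

5.3%


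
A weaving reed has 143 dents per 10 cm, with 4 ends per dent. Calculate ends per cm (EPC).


Formula: EPC = (dents per 10 cm * ends per dent) / 10
Step 1: Total ends per 10 cm = 143 * 4 = 572
Step 2: EPC = 572 / 10 = 57.2 ends/cm

57.2 ends/cm


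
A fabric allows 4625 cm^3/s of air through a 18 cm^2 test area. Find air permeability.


Formula: Air Permeability = Airflow / Test Area
AP = 4625 cm^3/s / 18 cm^2
AP = 256.9 cm^3/s/cm^2

256.9 cm^3/s/cm^2


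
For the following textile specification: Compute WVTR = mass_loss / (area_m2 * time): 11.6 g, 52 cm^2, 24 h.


Formula: WVTR = mass_loss / (area * time)
Step 1: Convert area: 52 cm^2 = 0.0052 m^2
Step 2: WVTR = 11.6 g / (0.0052 m^2 * 24 h)
Step 3: WVTR = 11.6 / 0.1248 = 92.9 g/m^2/h

92.9 g/m^2/h


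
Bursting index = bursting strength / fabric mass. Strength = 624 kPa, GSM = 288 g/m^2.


Formula: Bursting Index = Bursting Strength / Fabric GSM
BI = 624 kPa / 288 g/m^2
BI = 2.167 kPa/(g/m^2)

2.167 kPa/(g/m^2)


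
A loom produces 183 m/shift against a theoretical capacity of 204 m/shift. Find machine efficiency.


Formula: Efficiency% = (Actual output / Theoretical output) * 100
Efficiency% = (183 / 204) * 100
Efficiency% = 0.897059 * 100 = 89.7059% ≈ 89.7%

89.7%


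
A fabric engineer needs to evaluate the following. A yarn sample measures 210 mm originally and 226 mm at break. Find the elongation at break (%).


Formula: Elongation (%) = ((L_break - L0) / L0) * 100
Step 1: Extension = 226 - 210 = 16 mm
Step 2: Elongation = (16 / 210) * 100
Step 3: Elongation = 0.07619 * 100 = 7.619% ≈ 7.6%

7.6%


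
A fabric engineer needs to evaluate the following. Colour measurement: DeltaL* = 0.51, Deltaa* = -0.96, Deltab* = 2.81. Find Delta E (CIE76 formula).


Formula: Delta E = sqrt(dL*^2 + da*^2 + db*^2)
Step 1: dL*^2 = 0.51^2 = 0.2601
Step 2: da*^2 = (-0.96)^2 = 0.9216
Step 3: db*^2 = 2.81^2 = 7.8961
Step 4: Sum = 0.2601 + 0.9216 + 7.8961 = 9.0778
Step 5: Delta E = sqrt(9.0778) = 3.01

3.01 Delta E


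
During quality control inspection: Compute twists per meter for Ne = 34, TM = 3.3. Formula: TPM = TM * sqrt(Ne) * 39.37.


Formula: TPM = TM * sqrt(Ne) * 39.37
Step 1: sqrt(Ne) = sqrt(34) = 5.831
Step 2: TM * sqrt(Ne) = 3.3 * 5.831 = 19.2423
Step 3: TPM = 19.2423 * 39.37 = 758 twists/m

758 twists/m


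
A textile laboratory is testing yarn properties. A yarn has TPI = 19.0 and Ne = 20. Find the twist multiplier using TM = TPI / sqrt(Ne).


Formula: TM = TPI / sqrt(Ne)
Step 1: sqrt(Ne) = sqrt(20) = 4.4721
Step 2: TM = 19.0 / 4.4721 = 4.25

4.25 TM


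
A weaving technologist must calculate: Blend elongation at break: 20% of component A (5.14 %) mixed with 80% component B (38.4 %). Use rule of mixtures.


Formula: Blend property = (fraction_A * property_A) + (fraction_B * property_B)
Step 1: Contribution A = 20/100 * 5.14 % = 1.028 %
Step 2: Contribution B = 80/100 * 38.4 % = 30.72 %
Step 3: Blend elongation at break = 1.028 + 30.72 = 31.748 %

31.748 %


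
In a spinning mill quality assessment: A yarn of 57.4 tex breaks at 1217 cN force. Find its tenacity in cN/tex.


Formula: Tenacity = Breaking force / Linear density
Tenacity = 1217 cN / 57.4 tex
Tenacity = 21.20 cN/tex

21.20 cN/tex


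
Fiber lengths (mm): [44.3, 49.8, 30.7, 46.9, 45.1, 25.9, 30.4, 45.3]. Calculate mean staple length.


Formula: Mean = sum of lengths / count
Sum = 44.3 + 49.8 + 30.7 + 46.9 + 45.1 + 25.9 + 30.4 + 45.3
Sum = 318.4 mm
Mean = 318.4 / 8 = 39.80 mm

39.80 mm


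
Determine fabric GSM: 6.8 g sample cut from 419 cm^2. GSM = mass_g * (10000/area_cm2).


Formula: GSM = mass_g / area_m2
Step 1: Convert area: 419 cm^2 = 419 / 10000 = 0.0419 m^2
Step 2: GSM = 6.8 g / 0.0419 m^2 = 162.3 g/m^2

162.3 g/m^2


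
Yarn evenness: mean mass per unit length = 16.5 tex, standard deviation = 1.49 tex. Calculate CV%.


Formula: CV% = (standard deviation / mean) * 100
Step 1: Ratio = 1.49 / 16.5 = 0.090303
Step 2: CV% = 0.090303 * 100 = 9.0303% ≈ 9.0%

9.0%


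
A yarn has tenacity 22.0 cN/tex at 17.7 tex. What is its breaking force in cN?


Formula: Breaking force = Tenacity * Linear density
F = 22.0 cN/tex * 17.7 tex
F = 389.40 cN

389.40 cN


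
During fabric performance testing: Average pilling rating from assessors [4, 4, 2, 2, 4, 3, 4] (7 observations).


Formula: Mean = sum / count
Sum = 4 + 4 + 2 + 2 + 4 + 3 + 4 = 23
Mean = 23 / 7 = 3.3

3.3


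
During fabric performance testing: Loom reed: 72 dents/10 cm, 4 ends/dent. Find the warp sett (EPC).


Formula: EPC = (dents per 10 cm * ends per dent) / 10
Step 1: Total ends per 10 cm = 72 * 4 = 288
Step 2: EPC = 288 / 10 = 28.8 ends/cm

28.8 ends/cm


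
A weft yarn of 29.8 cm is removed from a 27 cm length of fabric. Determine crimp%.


Formula: Crimp% = ((L_yarn - L_fabric) / L_fabric) * 100
Step 1: Extension = 29.8 - 27 = 2.8 cm
Step 2: Crimp% = (2.8 / 27) * 100
Step 3: Crimp% = 0.103704 * 100 = 10.3704% ≈ 10.4%

10.4%


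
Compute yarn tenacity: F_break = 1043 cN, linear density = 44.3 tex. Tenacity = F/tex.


Formula: Tenacity = Breaking force / Linear density
Tenacity = 1043 cN / 44.3 tex
Tenacity = 23.54 cN/tex

23.54 cN/tex


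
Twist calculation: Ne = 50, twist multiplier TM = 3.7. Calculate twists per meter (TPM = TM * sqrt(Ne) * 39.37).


Formula: TPM = TM * sqrt(Ne) * 39.37
Step 1: sqrt(Ne) = sqrt(50) = 7.0711
Step 2: TM * sqrt(Ne) = 3.7 * 7.0711 = 26.1631
Step 3: TPM = 26.1631 * 39.37 = 1030 twists/m

1030 twists/m


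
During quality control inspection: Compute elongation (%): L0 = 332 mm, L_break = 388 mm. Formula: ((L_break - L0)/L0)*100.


Formula: Elongation (%) = ((L_break - L0) / L0) * 100
Step 1: Extension = 388 - 332 = 56 mm
Step 2: Elongation = (56 / 332) * 100
Step 3: Elongation = 0.168675 * 100 = 16.8675% ≈ 16.9%

16.9%


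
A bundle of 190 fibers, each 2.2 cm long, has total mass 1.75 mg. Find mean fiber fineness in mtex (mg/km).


Formula: fineness (mtex) = mass (mg) / total length (km) = (mass_mg / total_length_m) * 1000
Step 1: Convert fiber length: 2.2 cm = 0.022 m
Step 2: Total fiber length = 190 * 0.022 = 4.18 m
Step 3: Linear density = 1.75 mg / 4.18 m = 0.4187 mg/m
Step 4: fineness = 0.4187 * 1000 = 418.7 mtex

418.7 mtex


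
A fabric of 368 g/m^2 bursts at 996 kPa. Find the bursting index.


Formula: Bursting Index = Bursting Strength / Fabric GSM
BI = 996 kPa / 368 g/m^2
BI = 2.707 kPa/(g/m^2)

2.707 kPa/(g/m^2)


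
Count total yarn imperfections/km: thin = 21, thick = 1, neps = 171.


Formula: Total = thin places + thick places + neps
Total = 21 + 1 + 171
Total = 193 imperfections/km

193 imperfections/km


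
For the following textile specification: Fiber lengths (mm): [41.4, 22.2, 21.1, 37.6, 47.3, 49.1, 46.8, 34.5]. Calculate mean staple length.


Formula: Mean = sum of lengths / count
Sum = 41.4 + 22.2 + 21.1 + 37.6 + 47.3 + 49.1 + 46.8 + 34.5
Sum = 300.0 mm
Mean = 300.0 / 8 = 37.50 mm

37.50 mm


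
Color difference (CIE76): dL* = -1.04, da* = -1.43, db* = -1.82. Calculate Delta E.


Formula: Delta E = sqrt(dL*^2 + da*^2 + db*^2)
Step 1: dL*^2 = (-1.04)^2 = 1.0816
Step 2: da*^2 = (-1.43)^2 = 2.0449
Step 3: db*^2 = (-1.82)^2 = 3.3124
Step 4: Sum = 1.0816 + 2.0449 + 3.3124 = 6.4389
Step 5: Delta E = sqrt(6.4389) = 2.54

2.54 Delta E


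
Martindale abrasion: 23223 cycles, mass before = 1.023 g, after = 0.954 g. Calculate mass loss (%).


Formula: Mass loss% = ((m_before - m_after) / m_before) * 100
Step 1: Mass loss = 1.023 - 0.954 = 0.069 g
Step 2: Ratio = 0.069 / 1.023 = 0.0674487
Step 3: Mass loss% = 0.0674487 * 100 = 6.74487% ≈ 6.74%

6.74%


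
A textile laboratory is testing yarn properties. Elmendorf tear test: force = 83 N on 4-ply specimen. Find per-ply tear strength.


Formula: Per-ply strength = Total force / Number of plies
Per-ply = 83 N / 4
Per-ply = 20.75 N

20.75 N


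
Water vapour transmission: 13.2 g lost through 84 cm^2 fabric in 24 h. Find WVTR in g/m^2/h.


Formula: WVTR = mass_loss / (area * time)
Step 1: Convert area: 84 cm^2 = 0.0084 m^2
Step 2: WVTR = 13.2 g / (0.0084 m^2 * 24 h)
Step 3: WVTR = 13.2 / 0.2016 = 65.5 g/m^2/h

65.5 g/m^2/h


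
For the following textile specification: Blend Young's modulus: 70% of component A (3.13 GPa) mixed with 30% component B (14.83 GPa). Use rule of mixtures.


Formula: Blend property = (fraction_A * property_A) + (fraction_B * property_B)
Step 1: Contribution A = 70/100 * 3.13 GPa = 2.191 GPa
Step 2: Contribution B = 30/100 * 14.83 GPa = 4.449 GPa
Step 3: Blend Young's modulus = 2.191 + 4.449 = 6.64 GPa

6.64 GPa


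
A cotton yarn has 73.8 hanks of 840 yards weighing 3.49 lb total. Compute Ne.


Formula: Ne = hanks / mass_lb
Substituting: Ne = 73.8 / 3.49
Ne = 21.1

21.1 Ne


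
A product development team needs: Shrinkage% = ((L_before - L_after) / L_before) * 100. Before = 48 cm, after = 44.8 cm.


Formula: Shrinkage% = ((L_before - L_after) / L_before) * 100
Step 1: Shrinkage = 48 - 44.8 = 3.2 cm
Step 2: Shrinkage% = (3.2 / 48) * 100
Step 3: Shrinkage% = 0.066667 * 100 = 6.6667% ≈ 6.7%

6.7%


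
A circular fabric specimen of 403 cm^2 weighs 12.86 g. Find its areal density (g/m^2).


Formula: GSM = mass_g / area_m2
Step 1: Convert area: 403 cm^2 = 403 / 10000 = 0.0403 m^2
Step 2: GSM = 12.86 g / 0.0403 m^2 = 319.1 g/m^2

319.1 g/m^2


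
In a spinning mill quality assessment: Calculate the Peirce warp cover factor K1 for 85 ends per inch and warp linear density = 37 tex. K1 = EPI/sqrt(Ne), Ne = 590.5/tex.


Formula: K1 = EPI / sqrt(Ne), with Ne = 590.5 / tex_warp
Step 1: Ne = 590.5 / 37 = 15.959
Step 2: sqrt(Ne) = sqrt(15.959) = 3.9949
Step 3: K1 = 85 / 3.9949 = 21.3

21.3


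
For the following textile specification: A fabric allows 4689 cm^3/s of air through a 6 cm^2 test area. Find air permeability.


Formula: Air Permeability = Airflow / Test Area
AP = 4689 cm^3/s / 6 cm^2
AP = 781.5 cm^3/s/cm^2

781.5 cm^3/s/cm^2


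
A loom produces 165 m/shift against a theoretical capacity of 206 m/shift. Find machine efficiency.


Formula: Efficiency% = (Actual output / Theoretical output) * 100
Efficiency% = (165 / 206) * 100
Efficiency% = 0.800971 * 100 = 80.0971% ≈ 80.1%

80.1%


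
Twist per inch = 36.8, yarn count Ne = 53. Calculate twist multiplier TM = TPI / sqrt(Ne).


Formula: TM = TPI / sqrt(Ne)
Step 1: sqrt(Ne) = sqrt(53) = 7.2801
Step 2: TM = 36.8 / 7.2801 = 5.05

5.05 TM


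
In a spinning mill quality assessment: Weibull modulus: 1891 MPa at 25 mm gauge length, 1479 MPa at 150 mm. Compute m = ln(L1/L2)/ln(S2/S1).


Formula: m = ln(L1/L2) / ln(S2/S1)
Step 1: ln(L1/L2) = ln(25/150) = -1.79176
Step 2: S2/S1 = 1479/1891 = 0.78213
Step 3: ln(S2/S1) = ln(0.78213) = -0.24573
Step 4: m = -1.79176 / -0.24573 = 7.29

7.29 (Weibull m)


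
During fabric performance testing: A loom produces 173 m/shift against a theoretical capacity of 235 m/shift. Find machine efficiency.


Formula: Efficiency% = (Actual output / Theoretical output) * 100
Efficiency% = (173 / 235) * 100
Efficiency% = 0.73617 * 100 = 73.617% ≈ 73.6%

73.6%


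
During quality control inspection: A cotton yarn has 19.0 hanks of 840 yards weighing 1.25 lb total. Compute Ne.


Formula: Ne = hanks / mass_lb
Substituting: Ne = 19.0 / 1.25
Ne = 15.2

15.2 Ne


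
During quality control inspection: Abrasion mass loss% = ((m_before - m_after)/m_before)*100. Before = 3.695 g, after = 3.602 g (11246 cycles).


Formula: Mass loss% = ((m_before - m_after) / m_before) * 100
Step 1: Mass loss = 3.695 - 3.602 = 0.093 g
Step 2: Ratio = 0.093 / 3.695 = 0.0251691
Step 3: Mass loss% = 0.0251691 * 100 = 2.51691% ≈ 2.52%

2.52%


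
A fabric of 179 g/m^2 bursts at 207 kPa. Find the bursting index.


Formula: Bursting Index = Bursting Strength / Fabric GSM
BI = 207 kPa / 179 g/m^2
BI = 1.156 kPa/(g/m^2)

1.156 kPa/(g/m^2)


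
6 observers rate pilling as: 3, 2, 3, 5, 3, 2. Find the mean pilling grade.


Formula: Mean = sum / count
Sum = 3 + 2 + 3 + 5 + 3 + 2 = 18
Mean = 18 / 6 = 3.0

3.0


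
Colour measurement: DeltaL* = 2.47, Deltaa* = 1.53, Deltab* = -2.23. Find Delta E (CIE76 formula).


Formula: Delta E = sqrt(dL*^2 + da*^2 + db*^2)
Step 1: dL*^2 = 2.47^2 = 6.1009
Step 2: da*^2 = 1.53^2 = 2.3409
Step 3: db*^2 = (-2.23)^2 = 4.9729
Step 4: Sum = 6.1009 + 2.3409 + 4.9729 = 13.4147
Step 5: Delta E = sqrt(13.4147) = 3.66

3.66 Delta E


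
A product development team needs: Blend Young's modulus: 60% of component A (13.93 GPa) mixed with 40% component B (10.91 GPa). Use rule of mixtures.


Formula: Blend property = (fraction_A * property_A) + (fraction_B * property_B)
Step 1: Contribution A = 60/100 * 13.93 GPa = 8.358 GPa
Step 2: Contribution B = 40/100 * 10.91 GPa = 4.364 GPa
Step 3: Blend Young's modulus = 8.358 + 4.364 = 12.722 GPa

12.722 GPa


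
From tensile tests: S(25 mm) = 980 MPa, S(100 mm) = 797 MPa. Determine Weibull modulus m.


Formula: m = ln(L1/L2) / ln(S2/S1)
Step 1: ln(L1/L2) = ln(25/100) = -1.38629
Step 2: S2/S1 = 797/980 = 0.81327
Step 3: ln(S2/S1) = ln(0.81327) = -0.20669
Step 4: m = -1.38629 / -0.20669 = 6.71

6.71 (Weibull m)


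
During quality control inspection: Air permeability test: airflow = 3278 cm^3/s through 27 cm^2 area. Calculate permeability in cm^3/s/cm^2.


Formula: Air Permeability = Airflow / Test Area
AP = 3278 cm^3/s / 27 cm^2
AP = 121.4 cm^3/s/cm^2

121.4 cm^3/s/cm^2


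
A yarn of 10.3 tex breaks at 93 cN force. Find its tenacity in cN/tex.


Formula: Tenacity = Breaking force / Linear density
Tenacity = 93 cN / 10.3 tex
Tenacity = 9.03 cN/tex

9.03 cN/tex


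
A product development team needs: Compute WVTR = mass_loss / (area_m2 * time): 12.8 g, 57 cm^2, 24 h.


Formula: WVTR = mass_loss / (area * time)
Step 1: Convert area: 57 cm^2 = 0.0057 m^2
Step 2: WVTR = 12.8 g / (0.0057 m^2 * 24 h)
Step 3: WVTR = 12.8 / 0.1368 = 93.6 g/m^2/h

93.6 g/m^2/h


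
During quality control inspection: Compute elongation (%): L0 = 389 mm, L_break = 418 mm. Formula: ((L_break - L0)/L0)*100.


Formula: Elongation (%) = ((L_break - L0) / L0) * 100
Step 1: Extension = 418 - 389 = 29 mm
Step 2: Elongation = (29 / 389) * 100
Step 3: Elongation = 0.07455 * 100 = 7.455% ≈ 7.5%

7.5%


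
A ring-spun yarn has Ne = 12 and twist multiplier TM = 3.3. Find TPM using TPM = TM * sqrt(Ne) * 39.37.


Formula: TPM = TM * sqrt(Ne) * 39.37
Step 1: sqrt(Ne) = sqrt(12) = 3.4641
Step 2: TM * sqrt(Ne) = 3.3 * 3.4641 = 11.4315
Step 3: TPM = 11.4315 * 39.37 = 450 twists/m

450 twists/m


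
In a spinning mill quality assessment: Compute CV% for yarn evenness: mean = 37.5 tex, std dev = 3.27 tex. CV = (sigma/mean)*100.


Formula: CV% = (standard deviation / mean) * 100
Step 1: Ratio = 3.27 / 37.5 = 0.0872
Step 2: CV% = 0.0872 * 100 = 8.72% ≈ 8.7%

8.7%


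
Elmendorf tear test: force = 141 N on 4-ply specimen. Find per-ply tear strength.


Formula: Per-ply strength = Total force / Number of plies
Per-ply = 141 N / 4
Per-ply = 35.25 N

35.25 N


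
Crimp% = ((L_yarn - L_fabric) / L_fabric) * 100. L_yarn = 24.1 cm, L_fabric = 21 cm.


Formula: Crimp% = ((L_yarn - L_fabric) / L_fabric) * 100
Step 1: Extension = 24.1 - 21 = 3.1 cm
Step 2: Crimp% = (3.1 / 21) * 100
Step 3: Crimp% = 0.147619 * 100 = 14.7619% ≈ 14.8%

14.8%


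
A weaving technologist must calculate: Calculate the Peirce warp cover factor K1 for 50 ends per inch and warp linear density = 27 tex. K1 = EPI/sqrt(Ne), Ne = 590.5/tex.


Formula: K1 = EPI / sqrt(Ne), with Ne = 590.5 / tex_warp
Step 1: Ne = 590.5 / 27 = 21.87
Step 2: sqrt(Ne) = sqrt(21.87) = 4.6765
Step 3: K1 = 50 / 4.6765 = 10.7

10.7


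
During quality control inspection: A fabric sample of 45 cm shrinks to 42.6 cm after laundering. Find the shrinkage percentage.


Formula: Shrinkage% = ((L_before - L_after) / L_before) * 100
Step 1: Shrinkage = 45 - 42.6 = 2.4 cm
Step 2: Shrinkage% = (2.4 / 45) * 100
Step 3: Shrinkage% = 0.053333 * 100 = 5.3333% ≈ 5.3%

5.3%


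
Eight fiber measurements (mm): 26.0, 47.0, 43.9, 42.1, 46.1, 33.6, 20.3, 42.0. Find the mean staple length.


Formula: Mean = sum of lengths / count
Sum = 26.0 + 47.0 + 43.9 + 42.1 + 46.1 + 33.6 + 20.3 + 42.0
Sum = 301.0 mm
Mean = 301.0 / 8 = 37.63 mm

37.63 mm


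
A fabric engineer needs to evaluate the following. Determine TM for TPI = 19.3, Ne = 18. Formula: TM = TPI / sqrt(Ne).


Formula: TM = TPI / sqrt(Ne)
Step 1: sqrt(Ne) = sqrt(18) = 4.2426
Step 2: TM = 19.3 / 4.2426 = 4.55

4.55 TM


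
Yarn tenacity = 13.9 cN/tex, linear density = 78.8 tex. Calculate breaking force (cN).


Formula: Breaking force = Tenacity * Linear density
F = 13.9 cN/tex * 78.8 tex
F = 1095.32 cN

1095.32 cN


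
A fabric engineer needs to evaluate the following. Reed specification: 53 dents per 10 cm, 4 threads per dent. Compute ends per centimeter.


Formula: EPC = (dents per 10 cm * ends per dent) / 10
Step 1: Total ends per 10 cm = 53 * 4 = 212
Step 2: EPC = 212 / 10 = 21.2 ends/cm

21.2 ends/cm


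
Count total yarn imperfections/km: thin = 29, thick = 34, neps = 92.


Formula: Total = thin places + thick places + neps
Total = 29 + 34 + 92
Total = 155 imperfections/km

155 imperfections/km


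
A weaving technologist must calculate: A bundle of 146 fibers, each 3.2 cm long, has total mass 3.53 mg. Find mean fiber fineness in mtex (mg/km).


Formula: fineness (mtex) = mass (mg) / total length (km) = (mass_mg / total_length_m) * 1000
Step 1: Convert fiber length: 3.2 cm = 0.032 m
Step 2: Total fiber length = 146 * 0.032 = 4.672 m
Step 3: Linear density = 3.53 mg / 4.672 m = 0.7556 mg/m
Step 4: fineness = 0.7556 * 1000 = 755.6 mtex

755.6 mtex


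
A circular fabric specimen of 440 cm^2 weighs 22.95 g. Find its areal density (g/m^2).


Formula: GSM = mass_g / area_m2
Step 1: Convert area: 440 cm^2 = 440 / 10000 = 0.044 m^2
Step 2: GSM = 22.95 g / 0.044 m^2 = 521.6 g/m^2

521.6 g/m^2


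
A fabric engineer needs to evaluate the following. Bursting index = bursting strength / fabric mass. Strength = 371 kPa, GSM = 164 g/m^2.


Formula: Bursting Index = Bursting Strength / Fabric GSM
BI = 371 kPa / 164 g/m^2
BI = 2.262 kPa/(g/m^2)

2.262 kPa/(g/m^2)


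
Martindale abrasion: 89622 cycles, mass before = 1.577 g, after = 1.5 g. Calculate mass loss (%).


Formula: Mass loss% = ((m_before - m_after) / m_before) * 100
Step 1: Mass loss = 1.577 - 1.5 = 0.077 g
Step 2: Ratio = 0.077 / 1.577 = 0.0488269
Step 3: Mass loss% = 0.0488269 * 100 = 4.88269% ≈ 4.88%

4.88%


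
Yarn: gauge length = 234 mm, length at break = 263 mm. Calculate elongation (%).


Formula: Elongation (%) = ((L_break - L0) / L0) * 100
Step 1: Extension = 263 - 234 = 29 mm
Step 2: Elongation = (29 / 234) * 100
Step 3: Elongation = 0.123932 * 100 = 12.3932% ≈ 12.4%

12.4%


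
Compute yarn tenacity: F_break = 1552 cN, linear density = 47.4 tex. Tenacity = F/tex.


Formula: Tenacity = Breaking force / Linear density
Tenacity = 1552 cN / 47.4 tex
Tenacity = 32.74 cN/tex

32.74 cN/tex


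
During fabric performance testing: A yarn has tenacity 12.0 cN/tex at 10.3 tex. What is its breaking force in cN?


Formula: Breaking force = Tenacity * Linear density
F = 12.0 cN/tex * 10.3 tex
F = 123.60 cN

123.60 cN


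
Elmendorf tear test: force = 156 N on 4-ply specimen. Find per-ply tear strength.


Formula: Per-ply strength = Total force / Number of plies
Per-ply = 156 N / 4
Per-ply = 39 N

39 N


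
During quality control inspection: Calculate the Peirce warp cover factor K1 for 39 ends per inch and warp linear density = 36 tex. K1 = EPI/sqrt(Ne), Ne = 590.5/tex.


Formula: K1 = EPI / sqrt(Ne), with Ne = 590.5 / tex_warp
Step 1: Ne = 590.5 / 36 = 16.403
Step 2: sqrt(Ne) = sqrt(16.403) = 4.0501
Step 3: K1 = 39 / 4.0501 = 9.6

9.6


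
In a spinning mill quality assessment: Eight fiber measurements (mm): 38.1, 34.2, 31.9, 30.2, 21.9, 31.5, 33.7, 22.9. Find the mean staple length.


Formula: Mean = sum of lengths / count
Sum = 38.1 + 34.2 + 31.9 + 30.2 + 21.9 + 31.5 + 33.7 + 22.9
Sum = 244.4 mm
Mean = 244.4 / 8 = 30.55 mm

30.55 mm


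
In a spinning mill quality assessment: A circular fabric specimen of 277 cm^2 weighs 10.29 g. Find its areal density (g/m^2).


Formula: GSM = mass_g / area_m2
Step 1: Convert area: 277 cm^2 = 277 / 10000 = 0.0277 m^2
Step 2: GSM = 10.29 g / 0.0277 m^2 = 371.5 g/m^2

371.5 g/m^2


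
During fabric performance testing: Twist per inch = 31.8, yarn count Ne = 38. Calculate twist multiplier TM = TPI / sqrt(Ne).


Formula: TM = TPI / sqrt(Ne)
Step 1: sqrt(Ne) = sqrt(38) = 6.1644
Step 2: TM = 31.8 / 6.1644 = 5.16

5.16 TM


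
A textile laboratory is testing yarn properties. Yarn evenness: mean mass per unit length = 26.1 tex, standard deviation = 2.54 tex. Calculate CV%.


Formula: CV% = (standard deviation / mean) * 100
Step 1: Ratio = 2.54 / 26.1 = 0.097318
Step 2: CV% = 0.097318 * 100 = 9.7318% ≈ 9.7%

9.7%


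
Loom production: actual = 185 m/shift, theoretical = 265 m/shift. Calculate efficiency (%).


Formula: Efficiency% = (Actual output / Theoretical output) * 100
Efficiency% = (185 / 265) * 100
Efficiency% = 0.698113 * 100 = 69.8113% ≈ 69.8%

69.8%


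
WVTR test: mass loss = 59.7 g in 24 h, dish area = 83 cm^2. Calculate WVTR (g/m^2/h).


Formula: WVTR = mass_loss / (area * time)
Step 1: Convert area: 83 cm^2 = 0.0083 m^2
Step 2: WVTR = 59.7 g / (0.0083 m^2 * 24 h)
Step 3: WVTR = 59.7 / 0.1992 = 299.7 g/m^2/h

299.7 g/m^2/h


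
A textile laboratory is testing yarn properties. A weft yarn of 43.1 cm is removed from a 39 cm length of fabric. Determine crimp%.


Formula: Crimp% = ((L_yarn - L_fabric) / L_fabric) * 100
Step 1: Extension = 43.1 - 39 = 4.1 cm
Step 2: Crimp% = (4.1 / 39) * 100
Step 3: Crimp% = 0.105128 * 100 = 10.5128% ≈ 10.5%

10.5%


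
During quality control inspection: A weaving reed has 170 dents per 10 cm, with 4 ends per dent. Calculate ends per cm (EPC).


Formula: EPC = (dents per 10 cm * ends per dent) / 10
Step 1: Total ends per 10 cm = 170 * 4 = 680
Step 2: EPC = 680 / 10 = 68.0 ends/cm

68.0 ends/cm


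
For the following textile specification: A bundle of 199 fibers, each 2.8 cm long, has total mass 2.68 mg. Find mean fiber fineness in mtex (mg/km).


Formula: fineness (mtex) = mass (mg) / total length (km) = (mass_mg / total_length_m) * 1000
Step 1: Convert fiber length: 2.8 cm = 0.028 m
Step 2: Total fiber length = 199 * 0.028 = 5.572 m
Step 3: Linear density = 2.68 mg / 5.572 m = 0.4810 mg/m
Step 4: fineness = 0.4810 * 1000 = 481.0 mtex

481.0 mtex


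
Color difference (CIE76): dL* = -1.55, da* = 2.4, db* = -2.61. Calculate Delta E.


Formula: Delta E = sqrt(dL*^2 + da*^2 + db*^2)
Step 1: dL*^2 = (-1.55)^2 = 2.4025
Step 2: da*^2 = 2.4^2 = 5.76
Step 3: db*^2 = (-2.61)^2 = 6.8121
Step 4: Sum = 2.4025 + 5.76 + 6.8121 = 14.9746
Step 5: Delta E = sqrt(14.9746) = 3.87

3.87 Delta E


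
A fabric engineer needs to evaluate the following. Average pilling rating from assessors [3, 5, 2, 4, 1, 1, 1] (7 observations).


Formula: Mean = sum / count
Sum = 3 + 5 + 2 + 4 + 1 + 1 + 1 = 17
Mean = 17 / 7 = 2.4

2.4


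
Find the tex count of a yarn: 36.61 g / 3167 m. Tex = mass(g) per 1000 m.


Formula: Tex = (mass_g / length_m) * 1000
Substituting: Tex = (36.61 / 3167) * 1000
Intermediate: 36.61 / 3167 = 0.01155984 g/m
Tex = 0.01155984 * 1000 = 11.56 tex

11.56 tex


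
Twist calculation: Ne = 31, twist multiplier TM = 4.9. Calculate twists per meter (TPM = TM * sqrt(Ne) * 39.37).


Formula: TPM = TM * sqrt(Ne) * 39.37
Step 1: sqrt(Ne) = sqrt(31) = 5.5678
Step 2: TM * sqrt(Ne) = 4.9 * 5.5678 = 27.2822
Step 3: TPM = 27.2822 * 39.37 = 1074 twists/m

1074 twists/m


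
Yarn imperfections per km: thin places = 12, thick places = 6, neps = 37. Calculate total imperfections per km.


Formula: Total = thin places + thick places + neps
Total = 12 + 6 + 37
Total = 55 imperfections/km

55 imperfections/km


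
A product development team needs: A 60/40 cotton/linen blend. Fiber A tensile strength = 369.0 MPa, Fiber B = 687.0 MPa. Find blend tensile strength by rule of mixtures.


Formula: Blend property = (fraction_A * property_A) + (fraction_B * property_B)
Step 1: Contribution A = 60/100 * 369.0 MPa = 221.4 MPa
Step 2: Contribution B = 40/100 * 687.0 MPa = 274.8 MPa
Step 3: Blend tensile strength = 221.4 + 274.8 = 496.2 MPa

496.2 MPa


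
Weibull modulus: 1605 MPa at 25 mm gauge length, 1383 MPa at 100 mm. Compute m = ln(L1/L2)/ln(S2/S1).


Formula: m = ln(L1/L2) / ln(S2/S1)
Step 1: ln(L1/L2) = ln(25/100) = -1.38629
Step 2: S2/S1 = 1383/1605 = 0.86168
Step 3: ln(S2/S1) = ln(0.86168) = -0.14887
Step 4: m = -1.38629 / -0.14887 = 9.31

9.31 (Weibull m)


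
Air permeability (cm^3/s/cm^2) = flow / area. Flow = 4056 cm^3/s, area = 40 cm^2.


Formula: Air Permeability = Airflow / Test Area
AP = 4056 cm^3/s / 40 cm^2
AP = 101.4 cm^3/s/cm^2

101.4 cm^3/s/cm^2


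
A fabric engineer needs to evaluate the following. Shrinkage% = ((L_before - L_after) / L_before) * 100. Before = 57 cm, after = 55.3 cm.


Formula: Shrinkage% = ((L_before - L_after) / L_before) * 100
Step 1: Shrinkage = 57 - 55.3 = 1.7 cm
Step 2: Shrinkage% = (1.7 / 57) * 100
Step 3: Shrinkage% = 0.029825 * 100 = 2.9825% ≈ 3.0%

3.0%


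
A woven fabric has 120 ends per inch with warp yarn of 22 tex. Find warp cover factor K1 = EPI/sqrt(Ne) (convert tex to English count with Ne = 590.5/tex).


Formula: K1 = EPI / sqrt(Ne), with Ne = 590.5 / tex_warp
Step 1: Ne = 590.5 / 22 = 26.841
Step 2: sqrt(Ne) = sqrt(26.841) = 5.1808
Step 3: K1 = 120 / 5.1808 = 23.2

23.2


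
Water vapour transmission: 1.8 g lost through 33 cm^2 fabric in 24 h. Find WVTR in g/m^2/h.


Formula: WVTR = mass_loss / (area * time)
Step 1: Convert area: 33 cm^2 = 0.0033 m^2
Step 2: WVTR = 1.8 g / (0.0033 m^2 * 24 h)
Step 3: WVTR = 1.8 / 0.0792 = 22.7 g/m^2/h

22.7 g/m^2/h


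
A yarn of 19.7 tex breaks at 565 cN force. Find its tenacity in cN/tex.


Formula: Tenacity = Breaking force / Linear density
Tenacity = 565 cN / 19.7 tex
Tenacity = 28.68 cN/tex

28.68 cN/tex


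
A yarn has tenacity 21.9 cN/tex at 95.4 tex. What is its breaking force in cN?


Formula: Breaking force = Tenacity * Linear density
F = 21.9 cN/tex * 95.4 tex
F = 2089.26 cN

2089.26 cN


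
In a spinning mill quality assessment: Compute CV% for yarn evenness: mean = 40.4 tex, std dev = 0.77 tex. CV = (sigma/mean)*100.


Formula: CV% = (standard deviation / mean) * 100
Step 1: Ratio = 0.77 / 40.4 = 0.019059
Step 2: CV% = 0.019059 * 100 = 1.9059% ≈ 1.9%

1.9%


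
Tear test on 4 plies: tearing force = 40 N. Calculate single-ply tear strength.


Formula: Per-ply strength = Total force / Number of plies
Per-ply = 40 N / 4
Per-ply = 10 N

10 N


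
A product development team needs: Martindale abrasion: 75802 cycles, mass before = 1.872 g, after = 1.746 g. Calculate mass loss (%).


Formula: Mass loss% = ((m_before - m_after) / m_before) * 100
Step 1: Mass loss = 1.872 - 1.746 = 0.126 g
Step 2: Ratio = 0.126 / 1.872 = 0.0673077
Step 3: Mass loss% = 0.0673077 * 100 = 6.73077% ≈ 6.73%

6.73%


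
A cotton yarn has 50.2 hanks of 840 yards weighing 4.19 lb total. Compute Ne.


Formula: Ne = hanks / mass_lb
Substituting: Ne = 50.2 / 4.19
Ne = 12.0

12.0 Ne


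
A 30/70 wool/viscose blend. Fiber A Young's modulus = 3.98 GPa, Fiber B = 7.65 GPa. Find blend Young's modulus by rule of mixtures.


Formula: Blend property = (fraction_A * property_A) + (fraction_B * property_B)
Step 1: Contribution A = 30/100 * 3.98 GPa = 1.194 GPa
Step 2: Contribution B = 70/100 * 7.65 GPa = 5.355 GPa
Step 3: Blend Young's modulus = 1.194 + 5.355 = 6.549 GPa

6.549 GPa


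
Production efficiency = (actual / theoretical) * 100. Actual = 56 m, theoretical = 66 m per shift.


Formula: Efficiency% = (Actual output / Theoretical output) * 100
Efficiency% = (56 / 66) * 100
Efficiency% = 0.848485 * 100 = 84.8485% ≈ 84.8%

84.8%


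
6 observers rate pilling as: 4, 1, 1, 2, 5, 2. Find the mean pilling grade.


Formula: Mean = sum / count
Sum = 4 + 1 + 1 + 2 + 5 + 2 = 15
Mean = 15 / 6 = 2.5

2.5


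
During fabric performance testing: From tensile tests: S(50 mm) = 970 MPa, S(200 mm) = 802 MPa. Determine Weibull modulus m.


Formula: m = ln(L1/L2) / ln(S2/S1)
Step 1: ln(L1/L2) = ln(50/200) = -1.38629
Step 2: S2/S1 = 802/970 = 0.8268
Step 3: ln(S2/S1) = ln(0.8268) = -0.19019
Step 4: m = -1.38629 / -0.19019 = 7.29

7.29 (Weibull m)


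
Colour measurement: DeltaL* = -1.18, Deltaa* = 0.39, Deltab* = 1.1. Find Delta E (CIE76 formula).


Formula: Delta E = sqrt(dL*^2 + da*^2 + db*^2)
Step 1: dL*^2 = (-1.18)^2 = 1.3924
Step 2: da*^2 = 0.39^2 = 0.1521
Step 3: db*^2 = 1.1^2 = 1.21
Step 4: Sum = 1.3924 + 0.1521 + 1.21 = 2.7545
Step 5: Delta E = sqrt(2.7545) = 1.66

1.66 Delta E


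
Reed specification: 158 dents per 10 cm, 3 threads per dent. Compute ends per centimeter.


Formula: EPC = (dents per 10 cm * ends per dent) / 10
Step 1: Total ends per 10 cm = 158 * 3 = 474
Step 2: EPC = 474 / 10 = 47.4 ends/cm

47.4 ends/cm


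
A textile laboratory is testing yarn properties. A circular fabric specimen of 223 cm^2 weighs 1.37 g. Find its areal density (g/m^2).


Formula: GSM = mass_g / area_m2
Step 1: Convert area: 223 cm^2 = 223 / 10000 = 0.0223 m^2
Step 2: GSM = 1.37 g / 0.0223 m^2 = 61.4 g/m^2

61.4 g/m^2


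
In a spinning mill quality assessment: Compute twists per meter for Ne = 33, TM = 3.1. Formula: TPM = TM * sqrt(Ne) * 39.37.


Formula: TPM = TM * sqrt(Ne) * 39.37
Step 1: sqrt(Ne) = sqrt(33) = 5.7446
Step 2: TM * sqrt(Ne) = 3.1 * 5.7446 = 17.8083
Step 3: TPM = 17.8083 * 39.37 = 701 twists/m

701 twists/m


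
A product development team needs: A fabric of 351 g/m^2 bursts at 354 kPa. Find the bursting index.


Formula: Bursting Index = Bursting Strength / Fabric GSM
BI = 354 kPa / 351 g/m^2
BI = 1.009 kPa/(g/m^2)

1.009 kPa/(g/m^2)


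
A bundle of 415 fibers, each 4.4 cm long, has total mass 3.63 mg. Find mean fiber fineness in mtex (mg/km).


Formula: fineness (mtex) = mass (mg) / total length (km) = (mass_mg / total_length_m) * 1000
Step 1: Convert fiber length: 4.4 cm = 0.044 m
Step 2: Total fiber length = 415 * 0.044 = 18.26 m
Step 3: Linear density = 3.63 mg / 18.26 m = 0.1988 mg/m
Step 4: fineness = 0.1988 * 1000 = 198.8 mtex

198.8 mtex


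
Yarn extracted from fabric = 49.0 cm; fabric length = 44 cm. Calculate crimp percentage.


Formula: Crimp% = ((L_yarn - L_fabric) / L_fabric) * 100
Step 1: Extension = 49.0 - 44 = 5.0 cm
Step 2: Crimp% = (5.0 / 44) * 100
Step 3: Crimp% = 0.113636 * 100 = 11.3636% ≈ 11.4%

11.4%


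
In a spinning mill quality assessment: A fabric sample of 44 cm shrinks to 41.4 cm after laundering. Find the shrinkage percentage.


Formula: Shrinkage% = ((L_before - L_after) / L_before) * 100
Step 1: Shrinkage = 44 - 41.4 = 2.6 cm
Step 2: Shrinkage% = (2.6 / 44) * 100
Step 3: Shrinkage% = 0.059091 * 100 = 5.9091% ≈ 5.9%

5.9%


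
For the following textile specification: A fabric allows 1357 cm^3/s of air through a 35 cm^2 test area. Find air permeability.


Formula: Air Permeability = Airflow / Test Area
AP = 1357 cm^3/s / 35 cm^2
AP = 38.8 cm^3/s/cm^2

38.8 cm^3/s/cm^2


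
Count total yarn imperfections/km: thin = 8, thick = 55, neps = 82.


Formula: Total = thin places + thick places + neps
Total = 8 + 55 + 82
Total = 145 imperfections/km

145 imperfections/km


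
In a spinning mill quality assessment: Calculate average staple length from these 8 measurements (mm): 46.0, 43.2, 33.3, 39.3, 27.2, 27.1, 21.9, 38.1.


Formula: Mean = sum of lengths / count
Sum = 46.0 + 43.2 + 33.3 + 39.3 + 27.2 + 27.1 + 21.9 + 38.1
Sum = 276.1 mm
Mean = 276.1 / 8 = 34.51 mm

34.51 mm


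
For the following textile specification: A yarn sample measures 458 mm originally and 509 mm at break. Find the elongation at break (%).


Formula: Elongation (%) = ((L_break - L0) / L0) * 100
Step 1: Extension = 509 - 458 = 51 mm
Step 2: Elongation = (51 / 458) * 100
Step 3: Elongation = 0.111354 * 100 = 11.1354% ≈ 11.1%

11.1%


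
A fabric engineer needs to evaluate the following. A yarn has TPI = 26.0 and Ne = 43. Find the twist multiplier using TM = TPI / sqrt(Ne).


Formula: TM = TPI / sqrt(Ne)
Step 1: sqrt(Ne) = sqrt(43) = 6.5574
Step 2: TM = 26.0 / 6.5574 = 3.96

3.96 TM


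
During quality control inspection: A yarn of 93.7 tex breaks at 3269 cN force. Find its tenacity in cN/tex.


Formula: Tenacity = Breaking force / Linear density
Tenacity = 3269 cN / 93.7 tex
Tenacity = 34.89 cN/tex

34.89 cN/tex


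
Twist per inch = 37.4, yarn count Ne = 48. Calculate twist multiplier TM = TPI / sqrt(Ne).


Formula: TM = TPI / sqrt(Ne)
Step 1: sqrt(Ne) = sqrt(48) = 6.9282
Step 2: TM = 37.4 / 6.9282 = 5.40

5.40 TM


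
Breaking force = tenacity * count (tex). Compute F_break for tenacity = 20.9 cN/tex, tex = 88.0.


Formula: Breaking force = Tenacity * Linear density
F = 20.9 cN/tex * 88.0 tex
F = 1839.20 cN

1839.20 cN


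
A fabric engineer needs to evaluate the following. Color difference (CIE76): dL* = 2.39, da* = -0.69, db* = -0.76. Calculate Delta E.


Formula: Delta E = sqrt(dL*^2 + da*^2 + db*^2)
Step 1: dL*^2 = 2.39^2 = 5.7121
Step 2: da*^2 = (-0.69)^2 = 0.4761
Step 3: db*^2 = (-0.76)^2 = 0.5776
Step 4: Sum = 5.7121 + 0.4761 + 0.5776 = 6.7658
Step 5: Delta E = sqrt(6.7658) = 2.6

2.6 Delta E


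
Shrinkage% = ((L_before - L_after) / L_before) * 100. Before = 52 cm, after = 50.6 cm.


Formula: Shrinkage% = ((L_before - L_after) / L_before) * 100
Step 1: Shrinkage = 52 - 50.6 = 1.4 cm
Step 2: Shrinkage% = (1.4 / 52) * 100
Step 3: Shrinkage% = 0.026923 * 100 = 2.6923% ≈ 2.7%

2.7%


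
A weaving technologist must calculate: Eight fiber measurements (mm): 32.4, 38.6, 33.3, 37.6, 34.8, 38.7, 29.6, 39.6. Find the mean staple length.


Formula: Mean = sum of lengths / count
Sum = 32.4 + 38.6 + 33.3 + 37.6 + 34.8 + 38.7 + 29.6 + 39.6
Sum = 284.6 mm
Mean = 284.6 / 8 = 35.58 mm

35.58 mm


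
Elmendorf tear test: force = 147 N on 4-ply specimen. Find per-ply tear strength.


Formula: Per-ply strength = Total force / Number of plies
Per-ply = 147 N / 4
Per-ply = 36.75 N

36.75 N


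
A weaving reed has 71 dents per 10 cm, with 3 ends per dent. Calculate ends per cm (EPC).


Formula: EPC = (dents per 10 cm * ends per dent) / 10
Step 1: Total ends per 10 cm = 71 * 3 = 213
Step 2: EPC = 213 / 10 = 21.3 ends/cm

21.3 ends/cm


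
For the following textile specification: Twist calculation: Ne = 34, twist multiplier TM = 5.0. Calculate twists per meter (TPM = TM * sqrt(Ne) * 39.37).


Formula: TPM = TM * sqrt(Ne) * 39.37
Step 1: sqrt(Ne) = sqrt(34) = 5.831
Step 2: TM * sqrt(Ne) = 5.0 * 5.831 = 29.155
Step 3: TPM = 29.155 * 39.37 = 1148 twists/m

1148 twists/m


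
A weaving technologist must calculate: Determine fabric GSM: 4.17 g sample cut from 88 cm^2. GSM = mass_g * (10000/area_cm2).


Formula: GSM = mass_g / area_m2
Step 1: Convert area: 88 cm^2 = 88 / 10000 = 0.0088 m^2
Step 2: GSM = 4.17 g / 0.0088 m^2 = 473.9 g/m^2

473.9 g/m^2


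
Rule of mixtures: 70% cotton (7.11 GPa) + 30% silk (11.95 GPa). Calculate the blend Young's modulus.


Formula: Blend property = (fraction_A * property_A) + (fraction_B * property_B)
Step 1: Contribution A = 70/100 * 7.11 GPa = 4.977 GPa
Step 2: Contribution B = 30/100 * 11.95 GPa = 3.585 GPa
Step 3: Blend Young's modulus = 4.977 + 3.585 = 8.562 GPa

8.562 GPa


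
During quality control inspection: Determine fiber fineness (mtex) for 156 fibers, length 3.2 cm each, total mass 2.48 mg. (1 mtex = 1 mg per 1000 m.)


Formula: fineness (mtex) = mass (mg) / total length (km) = (mass_mg / total_length_m) * 1000
Step 1: Convert fiber length: 3.2 cm = 0.032 m
Step 2: Total fiber length = 156 * 0.032 = 4.992 m
Step 3: Linear density = 2.48 mg / 4.992 m = 0.4968 mg/m
Step 4: fineness = 0.4968 * 1000 = 496.8 mtex

496.8 mtex


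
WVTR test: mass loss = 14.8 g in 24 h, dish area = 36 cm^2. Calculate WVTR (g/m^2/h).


Formula: WVTR = mass_loss / (area * time)
Step 1: Convert area: 36 cm^2 = 0.0036 m^2
Step 2: WVTR = 14.8 g / (0.0036 m^2 * 24 h)
Step 3: WVTR = 14.8 / 0.0864 = 171.3 g/m^2/h

171.3 g/m^2/h


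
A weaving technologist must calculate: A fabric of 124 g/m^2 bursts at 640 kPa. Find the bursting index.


Formula: Bursting Index = Bursting Strength / Fabric GSM
BI = 640 kPa / 124 g/m^2
BI = 5.161 kPa/(g/m^2)

5.161 kPa/(g/m^2)
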